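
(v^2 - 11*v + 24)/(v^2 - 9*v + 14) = (v^2 - 11*v + 24)/(v^2 - 9*v + 14)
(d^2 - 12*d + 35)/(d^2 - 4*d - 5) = (d - 7)/(d + 1)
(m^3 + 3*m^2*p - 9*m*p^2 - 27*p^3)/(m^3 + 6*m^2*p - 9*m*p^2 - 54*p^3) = (m + 3*p)/(m + 6*p)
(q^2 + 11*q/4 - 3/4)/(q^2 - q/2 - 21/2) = (4*q - 1)/(2*(2*q - 7))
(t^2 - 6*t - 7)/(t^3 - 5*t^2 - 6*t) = (t - 7)/(t*(t - 6))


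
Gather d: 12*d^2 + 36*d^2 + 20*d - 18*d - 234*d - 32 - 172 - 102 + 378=48*d^2 - 232*d + 72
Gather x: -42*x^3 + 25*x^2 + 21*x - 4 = -42*x^3 + 25*x^2 + 21*x - 4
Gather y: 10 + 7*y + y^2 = y^2 + 7*y + 10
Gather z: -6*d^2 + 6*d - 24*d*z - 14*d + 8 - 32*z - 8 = -6*d^2 - 8*d + z*(-24*d - 32)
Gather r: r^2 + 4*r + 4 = r^2 + 4*r + 4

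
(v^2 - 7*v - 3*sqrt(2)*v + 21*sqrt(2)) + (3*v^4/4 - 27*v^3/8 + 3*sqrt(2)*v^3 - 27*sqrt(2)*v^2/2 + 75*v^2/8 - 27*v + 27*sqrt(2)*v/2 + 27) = 3*v^4/4 - 27*v^3/8 + 3*sqrt(2)*v^3 - 27*sqrt(2)*v^2/2 + 83*v^2/8 - 34*v + 21*sqrt(2)*v/2 + 27 + 21*sqrt(2)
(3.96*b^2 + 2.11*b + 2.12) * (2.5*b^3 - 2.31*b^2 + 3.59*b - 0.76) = 9.9*b^5 - 3.8726*b^4 + 14.6423*b^3 - 0.331900000000001*b^2 + 6.0072*b - 1.6112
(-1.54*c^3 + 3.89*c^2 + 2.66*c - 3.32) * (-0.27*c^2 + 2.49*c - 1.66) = 0.4158*c^5 - 4.8849*c^4 + 11.5243*c^3 + 1.0624*c^2 - 12.6824*c + 5.5112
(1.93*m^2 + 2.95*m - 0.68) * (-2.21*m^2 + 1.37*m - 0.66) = -4.2653*m^4 - 3.8754*m^3 + 4.2705*m^2 - 2.8786*m + 0.4488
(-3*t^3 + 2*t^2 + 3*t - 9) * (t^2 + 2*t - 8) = -3*t^5 - 4*t^4 + 31*t^3 - 19*t^2 - 42*t + 72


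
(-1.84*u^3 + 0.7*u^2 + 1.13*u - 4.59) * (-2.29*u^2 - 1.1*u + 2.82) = 4.2136*u^5 + 0.421*u^4 - 8.5465*u^3 + 11.2421*u^2 + 8.2356*u - 12.9438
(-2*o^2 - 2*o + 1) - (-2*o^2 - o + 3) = -o - 2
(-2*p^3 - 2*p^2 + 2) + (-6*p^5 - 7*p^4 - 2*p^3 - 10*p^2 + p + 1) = -6*p^5 - 7*p^4 - 4*p^3 - 12*p^2 + p + 3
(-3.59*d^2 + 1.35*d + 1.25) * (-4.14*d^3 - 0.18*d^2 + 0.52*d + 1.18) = 14.8626*d^5 - 4.9428*d^4 - 7.2848*d^3 - 3.7592*d^2 + 2.243*d + 1.475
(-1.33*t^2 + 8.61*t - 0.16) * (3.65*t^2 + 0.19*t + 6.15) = -4.8545*t^4 + 31.1738*t^3 - 7.1276*t^2 + 52.9211*t - 0.984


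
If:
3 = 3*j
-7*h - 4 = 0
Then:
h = -4/7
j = 1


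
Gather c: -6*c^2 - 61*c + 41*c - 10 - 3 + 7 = -6*c^2 - 20*c - 6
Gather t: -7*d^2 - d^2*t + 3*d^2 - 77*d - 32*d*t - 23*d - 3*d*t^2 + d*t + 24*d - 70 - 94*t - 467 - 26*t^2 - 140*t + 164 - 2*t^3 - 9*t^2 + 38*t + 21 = -4*d^2 - 76*d - 2*t^3 + t^2*(-3*d - 35) + t*(-d^2 - 31*d - 196) - 352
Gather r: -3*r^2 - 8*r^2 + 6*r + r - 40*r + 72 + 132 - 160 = -11*r^2 - 33*r + 44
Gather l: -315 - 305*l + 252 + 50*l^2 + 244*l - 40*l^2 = 10*l^2 - 61*l - 63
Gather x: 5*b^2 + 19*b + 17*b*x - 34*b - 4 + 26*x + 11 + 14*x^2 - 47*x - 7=5*b^2 - 15*b + 14*x^2 + x*(17*b - 21)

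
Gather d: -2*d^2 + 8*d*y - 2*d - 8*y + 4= -2*d^2 + d*(8*y - 2) - 8*y + 4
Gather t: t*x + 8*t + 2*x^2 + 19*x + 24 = t*(x + 8) + 2*x^2 + 19*x + 24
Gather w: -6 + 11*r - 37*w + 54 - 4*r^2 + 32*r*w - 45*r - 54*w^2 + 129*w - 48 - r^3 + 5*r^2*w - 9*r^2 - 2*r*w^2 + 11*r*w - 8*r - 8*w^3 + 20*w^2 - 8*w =-r^3 - 13*r^2 - 42*r - 8*w^3 + w^2*(-2*r - 34) + w*(5*r^2 + 43*r + 84)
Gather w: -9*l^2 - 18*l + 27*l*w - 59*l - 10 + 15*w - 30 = -9*l^2 - 77*l + w*(27*l + 15) - 40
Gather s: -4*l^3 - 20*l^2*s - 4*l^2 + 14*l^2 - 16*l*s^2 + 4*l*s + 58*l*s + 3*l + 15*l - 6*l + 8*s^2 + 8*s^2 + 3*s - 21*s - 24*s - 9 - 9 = -4*l^3 + 10*l^2 + 12*l + s^2*(16 - 16*l) + s*(-20*l^2 + 62*l - 42) - 18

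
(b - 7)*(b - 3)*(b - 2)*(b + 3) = b^4 - 9*b^3 + 5*b^2 + 81*b - 126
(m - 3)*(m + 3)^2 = m^3 + 3*m^2 - 9*m - 27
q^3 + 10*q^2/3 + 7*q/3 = q*(q + 1)*(q + 7/3)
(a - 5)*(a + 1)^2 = a^3 - 3*a^2 - 9*a - 5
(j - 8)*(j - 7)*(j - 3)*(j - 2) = j^4 - 20*j^3 + 137*j^2 - 370*j + 336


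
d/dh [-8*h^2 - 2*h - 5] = -16*h - 2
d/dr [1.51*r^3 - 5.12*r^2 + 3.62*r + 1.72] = 4.53*r^2 - 10.24*r + 3.62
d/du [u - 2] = 1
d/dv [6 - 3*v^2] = -6*v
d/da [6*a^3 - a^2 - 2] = 2*a*(9*a - 1)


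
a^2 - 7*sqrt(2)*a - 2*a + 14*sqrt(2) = (a - 2)*(a - 7*sqrt(2))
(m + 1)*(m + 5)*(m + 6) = m^3 + 12*m^2 + 41*m + 30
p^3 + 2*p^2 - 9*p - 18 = (p - 3)*(p + 2)*(p + 3)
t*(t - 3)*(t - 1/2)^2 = t^4 - 4*t^3 + 13*t^2/4 - 3*t/4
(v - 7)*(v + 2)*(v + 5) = v^3 - 39*v - 70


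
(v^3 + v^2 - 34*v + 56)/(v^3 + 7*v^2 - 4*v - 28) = (v - 4)/(v + 2)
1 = 1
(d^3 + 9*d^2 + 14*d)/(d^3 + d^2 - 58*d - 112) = d/(d - 8)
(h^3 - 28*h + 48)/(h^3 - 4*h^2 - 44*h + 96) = (h - 4)/(h - 8)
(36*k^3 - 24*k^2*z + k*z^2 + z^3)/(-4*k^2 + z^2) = (-18*k^2 + 3*k*z + z^2)/(2*k + z)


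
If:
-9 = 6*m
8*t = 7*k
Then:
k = 8*t/7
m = -3/2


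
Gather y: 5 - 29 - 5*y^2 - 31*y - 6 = -5*y^2 - 31*y - 30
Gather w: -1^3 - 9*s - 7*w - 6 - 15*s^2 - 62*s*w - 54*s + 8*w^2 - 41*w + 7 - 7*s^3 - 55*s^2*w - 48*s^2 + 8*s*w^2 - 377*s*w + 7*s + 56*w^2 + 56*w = -7*s^3 - 63*s^2 - 56*s + w^2*(8*s + 64) + w*(-55*s^2 - 439*s + 8)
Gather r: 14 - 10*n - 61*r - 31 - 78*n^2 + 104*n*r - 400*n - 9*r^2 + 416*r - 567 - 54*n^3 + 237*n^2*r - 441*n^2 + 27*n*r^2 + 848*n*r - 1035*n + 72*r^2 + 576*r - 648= -54*n^3 - 519*n^2 - 1445*n + r^2*(27*n + 63) + r*(237*n^2 + 952*n + 931) - 1232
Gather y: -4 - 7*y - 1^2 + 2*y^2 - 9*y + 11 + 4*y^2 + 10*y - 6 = 6*y^2 - 6*y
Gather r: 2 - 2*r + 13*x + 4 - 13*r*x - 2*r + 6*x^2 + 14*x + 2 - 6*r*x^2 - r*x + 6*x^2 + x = r*(-6*x^2 - 14*x - 4) + 12*x^2 + 28*x + 8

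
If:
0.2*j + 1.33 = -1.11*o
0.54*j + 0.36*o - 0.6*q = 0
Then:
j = 1.26279863481229*q + 0.907849829351536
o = -0.227531285551763*q - 1.3617747440273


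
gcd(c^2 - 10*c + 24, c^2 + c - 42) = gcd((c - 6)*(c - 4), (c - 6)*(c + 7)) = c - 6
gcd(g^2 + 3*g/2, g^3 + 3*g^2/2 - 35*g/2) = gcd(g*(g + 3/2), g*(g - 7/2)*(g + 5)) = g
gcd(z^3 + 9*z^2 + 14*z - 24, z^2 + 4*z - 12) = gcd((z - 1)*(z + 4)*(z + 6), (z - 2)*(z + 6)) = z + 6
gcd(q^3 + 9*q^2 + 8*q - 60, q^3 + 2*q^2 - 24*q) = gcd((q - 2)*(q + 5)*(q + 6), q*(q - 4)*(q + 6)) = q + 6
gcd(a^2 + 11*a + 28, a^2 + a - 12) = a + 4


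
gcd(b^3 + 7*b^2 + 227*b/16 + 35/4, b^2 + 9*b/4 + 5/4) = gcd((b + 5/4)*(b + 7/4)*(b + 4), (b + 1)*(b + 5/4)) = b + 5/4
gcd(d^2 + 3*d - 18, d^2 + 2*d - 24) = d + 6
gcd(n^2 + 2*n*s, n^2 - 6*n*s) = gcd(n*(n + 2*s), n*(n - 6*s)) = n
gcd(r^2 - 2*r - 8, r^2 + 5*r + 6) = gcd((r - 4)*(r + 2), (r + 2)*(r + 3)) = r + 2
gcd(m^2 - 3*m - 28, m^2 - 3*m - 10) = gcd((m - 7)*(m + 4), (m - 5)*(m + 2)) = 1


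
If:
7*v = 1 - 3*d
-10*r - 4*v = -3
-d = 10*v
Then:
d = 10/23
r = 73/230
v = -1/23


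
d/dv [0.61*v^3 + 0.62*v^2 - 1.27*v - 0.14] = 1.83*v^2 + 1.24*v - 1.27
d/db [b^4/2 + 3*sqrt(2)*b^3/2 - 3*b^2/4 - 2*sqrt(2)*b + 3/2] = 2*b^3 + 9*sqrt(2)*b^2/2 - 3*b/2 - 2*sqrt(2)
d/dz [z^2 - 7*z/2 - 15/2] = 2*z - 7/2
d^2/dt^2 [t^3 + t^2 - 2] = 6*t + 2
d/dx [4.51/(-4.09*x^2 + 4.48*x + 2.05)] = (36.8918*x - 20.2048)/(-4.09*x^2 + 4.48*x + 2.05)^2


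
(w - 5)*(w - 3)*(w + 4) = w^3 - 4*w^2 - 17*w + 60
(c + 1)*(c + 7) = c^2 + 8*c + 7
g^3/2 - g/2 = g*(g/2 + 1/2)*(g - 1)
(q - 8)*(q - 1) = q^2 - 9*q + 8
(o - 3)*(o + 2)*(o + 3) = o^3 + 2*o^2 - 9*o - 18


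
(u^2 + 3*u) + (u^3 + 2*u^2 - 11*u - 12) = u^3 + 3*u^2 - 8*u - 12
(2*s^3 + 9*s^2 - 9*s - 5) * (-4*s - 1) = -8*s^4 - 38*s^3 + 27*s^2 + 29*s + 5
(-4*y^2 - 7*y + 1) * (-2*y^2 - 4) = 8*y^4 + 14*y^3 + 14*y^2 + 28*y - 4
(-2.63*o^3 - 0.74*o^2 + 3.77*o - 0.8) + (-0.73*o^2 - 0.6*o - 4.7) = -2.63*o^3 - 1.47*o^2 + 3.17*o - 5.5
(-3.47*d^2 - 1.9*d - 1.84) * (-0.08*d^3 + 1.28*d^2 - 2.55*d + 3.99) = 0.2776*d^5 - 4.2896*d^4 + 6.5637*d^3 - 11.3555*d^2 - 2.889*d - 7.3416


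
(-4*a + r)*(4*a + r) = -16*a^2 + r^2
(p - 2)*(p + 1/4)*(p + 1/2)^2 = p^4 - 3*p^3/4 - 2*p^2 - 15*p/16 - 1/8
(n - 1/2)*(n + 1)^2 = n^3 + 3*n^2/2 - 1/2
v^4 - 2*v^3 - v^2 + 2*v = v*(v - 2)*(v - 1)*(v + 1)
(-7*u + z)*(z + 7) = -7*u*z - 49*u + z^2 + 7*z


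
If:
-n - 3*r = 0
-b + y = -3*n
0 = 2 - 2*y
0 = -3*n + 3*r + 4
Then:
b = 4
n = 1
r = -1/3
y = 1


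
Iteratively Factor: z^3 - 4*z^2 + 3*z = (z)*(z^2 - 4*z + 3) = z*(z - 1)*(z - 3)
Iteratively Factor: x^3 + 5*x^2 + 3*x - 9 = (x - 1)*(x^2 + 6*x + 9) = (x - 1)*(x + 3)*(x + 3)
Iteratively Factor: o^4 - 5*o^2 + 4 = (o + 1)*(o^3 - o^2 - 4*o + 4) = (o - 2)*(o + 1)*(o^2 + o - 2) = (o - 2)*(o + 1)*(o + 2)*(o - 1)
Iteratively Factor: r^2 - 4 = (r + 2)*(r - 2)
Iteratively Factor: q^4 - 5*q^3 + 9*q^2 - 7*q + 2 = (q - 1)*(q^3 - 4*q^2 + 5*q - 2) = (q - 2)*(q - 1)*(q^2 - 2*q + 1) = (q - 2)*(q - 1)^2*(q - 1)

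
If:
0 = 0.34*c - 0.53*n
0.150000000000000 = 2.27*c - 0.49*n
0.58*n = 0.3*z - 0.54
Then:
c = 0.08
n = 0.05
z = 1.90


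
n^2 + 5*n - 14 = (n - 2)*(n + 7)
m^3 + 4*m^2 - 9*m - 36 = (m - 3)*(m + 3)*(m + 4)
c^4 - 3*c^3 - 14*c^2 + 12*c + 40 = (c - 5)*(c - 2)*(c + 2)^2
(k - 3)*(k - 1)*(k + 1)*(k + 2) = k^4 - k^3 - 7*k^2 + k + 6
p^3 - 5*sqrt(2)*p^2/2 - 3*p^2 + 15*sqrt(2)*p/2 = p*(p - 3)*(p - 5*sqrt(2)/2)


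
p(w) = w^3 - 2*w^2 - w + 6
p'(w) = 3*w^2 - 4*w - 1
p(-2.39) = -16.69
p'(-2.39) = 25.70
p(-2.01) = -8.19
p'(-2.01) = 19.16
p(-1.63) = -2.01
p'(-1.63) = 13.49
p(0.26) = 5.62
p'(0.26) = -1.84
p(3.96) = 32.78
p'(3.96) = 30.20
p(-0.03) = 6.03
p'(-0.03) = -0.88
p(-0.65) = 5.53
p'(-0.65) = 2.87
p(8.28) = 428.27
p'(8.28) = 171.56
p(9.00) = 564.00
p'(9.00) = 206.00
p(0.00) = 6.00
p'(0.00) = -1.00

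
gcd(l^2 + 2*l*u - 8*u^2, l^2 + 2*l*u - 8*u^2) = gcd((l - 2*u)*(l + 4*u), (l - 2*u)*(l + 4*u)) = -l^2 - 2*l*u + 8*u^2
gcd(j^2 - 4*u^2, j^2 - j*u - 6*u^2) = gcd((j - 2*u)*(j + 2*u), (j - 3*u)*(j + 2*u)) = j + 2*u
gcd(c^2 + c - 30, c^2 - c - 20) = c - 5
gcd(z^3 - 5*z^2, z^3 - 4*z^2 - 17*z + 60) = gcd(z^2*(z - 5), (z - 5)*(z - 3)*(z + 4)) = z - 5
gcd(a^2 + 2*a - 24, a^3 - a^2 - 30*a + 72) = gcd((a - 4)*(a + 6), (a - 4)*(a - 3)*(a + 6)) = a^2 + 2*a - 24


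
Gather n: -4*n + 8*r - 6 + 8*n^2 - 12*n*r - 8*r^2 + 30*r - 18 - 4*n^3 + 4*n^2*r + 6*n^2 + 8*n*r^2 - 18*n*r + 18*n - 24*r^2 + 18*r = -4*n^3 + n^2*(4*r + 14) + n*(8*r^2 - 30*r + 14) - 32*r^2 + 56*r - 24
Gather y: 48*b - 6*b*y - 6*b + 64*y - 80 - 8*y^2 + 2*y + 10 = 42*b - 8*y^2 + y*(66 - 6*b) - 70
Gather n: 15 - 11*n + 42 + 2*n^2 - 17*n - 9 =2*n^2 - 28*n + 48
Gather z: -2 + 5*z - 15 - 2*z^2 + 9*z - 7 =-2*z^2 + 14*z - 24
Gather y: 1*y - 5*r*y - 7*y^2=-7*y^2 + y*(1 - 5*r)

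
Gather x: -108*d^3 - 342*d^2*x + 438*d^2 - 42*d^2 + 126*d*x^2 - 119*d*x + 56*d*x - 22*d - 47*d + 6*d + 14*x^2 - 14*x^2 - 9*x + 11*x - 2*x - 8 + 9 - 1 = -108*d^3 + 396*d^2 + 126*d*x^2 - 63*d + x*(-342*d^2 - 63*d)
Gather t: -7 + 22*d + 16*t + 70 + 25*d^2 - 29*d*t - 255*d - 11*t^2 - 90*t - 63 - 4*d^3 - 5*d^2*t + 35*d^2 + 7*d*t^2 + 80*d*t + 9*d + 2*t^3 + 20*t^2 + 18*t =-4*d^3 + 60*d^2 - 224*d + 2*t^3 + t^2*(7*d + 9) + t*(-5*d^2 + 51*d - 56)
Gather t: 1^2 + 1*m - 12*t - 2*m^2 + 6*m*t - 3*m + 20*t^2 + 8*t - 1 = -2*m^2 - 2*m + 20*t^2 + t*(6*m - 4)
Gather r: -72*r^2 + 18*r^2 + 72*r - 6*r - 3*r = -54*r^2 + 63*r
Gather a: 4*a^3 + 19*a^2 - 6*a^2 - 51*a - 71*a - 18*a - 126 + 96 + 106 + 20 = 4*a^3 + 13*a^2 - 140*a + 96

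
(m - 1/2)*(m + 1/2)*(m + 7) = m^3 + 7*m^2 - m/4 - 7/4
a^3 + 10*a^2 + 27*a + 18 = (a + 1)*(a + 3)*(a + 6)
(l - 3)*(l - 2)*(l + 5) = l^3 - 19*l + 30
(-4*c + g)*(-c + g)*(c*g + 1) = 4*c^3*g - 5*c^2*g^2 + 4*c^2 + c*g^3 - 5*c*g + g^2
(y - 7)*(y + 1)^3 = y^4 - 4*y^3 - 18*y^2 - 20*y - 7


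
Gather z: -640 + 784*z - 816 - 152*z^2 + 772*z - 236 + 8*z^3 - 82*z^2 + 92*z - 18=8*z^3 - 234*z^2 + 1648*z - 1710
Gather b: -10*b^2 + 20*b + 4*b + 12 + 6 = -10*b^2 + 24*b + 18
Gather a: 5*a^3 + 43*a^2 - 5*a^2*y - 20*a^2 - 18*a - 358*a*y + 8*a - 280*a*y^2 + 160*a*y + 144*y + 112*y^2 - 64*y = 5*a^3 + a^2*(23 - 5*y) + a*(-280*y^2 - 198*y - 10) + 112*y^2 + 80*y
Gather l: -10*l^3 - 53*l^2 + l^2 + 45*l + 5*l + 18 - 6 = -10*l^3 - 52*l^2 + 50*l + 12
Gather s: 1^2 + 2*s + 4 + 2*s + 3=4*s + 8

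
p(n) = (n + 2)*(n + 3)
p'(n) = 2*n + 5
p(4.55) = 49.45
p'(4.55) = 14.10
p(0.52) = 8.87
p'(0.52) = 6.04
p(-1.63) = 0.51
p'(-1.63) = 1.74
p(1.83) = 18.50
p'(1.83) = 8.66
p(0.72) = 10.12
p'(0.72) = 6.44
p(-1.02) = 1.94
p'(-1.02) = 2.96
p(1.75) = 17.81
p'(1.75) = 8.50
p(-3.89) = 1.68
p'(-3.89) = -2.78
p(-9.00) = 42.00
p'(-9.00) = -13.00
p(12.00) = 210.00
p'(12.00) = 29.00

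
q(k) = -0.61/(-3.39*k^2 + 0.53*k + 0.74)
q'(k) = -0.61*(6.78*k - 0.53)/(-3.39*k^2 + 0.53*k + 0.74)^2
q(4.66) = 0.01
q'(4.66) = -0.00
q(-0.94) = 0.22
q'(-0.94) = 0.56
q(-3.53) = 0.01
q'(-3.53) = 0.01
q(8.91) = 0.00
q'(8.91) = -0.00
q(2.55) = 0.03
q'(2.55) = -0.03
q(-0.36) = -5.55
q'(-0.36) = 150.16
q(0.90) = 0.40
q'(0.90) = -1.45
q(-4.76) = 0.01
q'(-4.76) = 0.00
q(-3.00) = 0.02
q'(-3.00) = 0.01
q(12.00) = 0.00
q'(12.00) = -0.00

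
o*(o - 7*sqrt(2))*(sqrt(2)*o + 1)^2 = 2*o^4 - 12*sqrt(2)*o^3 - 27*o^2 - 7*sqrt(2)*o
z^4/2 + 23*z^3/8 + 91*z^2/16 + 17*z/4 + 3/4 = (z/2 + 1)*(z + 1/4)*(z + 3/2)*(z + 2)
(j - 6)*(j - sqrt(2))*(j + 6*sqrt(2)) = j^3 - 6*j^2 + 5*sqrt(2)*j^2 - 30*sqrt(2)*j - 12*j + 72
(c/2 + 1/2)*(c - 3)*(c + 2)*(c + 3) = c^4/2 + 3*c^3/2 - 7*c^2/2 - 27*c/2 - 9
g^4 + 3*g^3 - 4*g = g*(g - 1)*(g + 2)^2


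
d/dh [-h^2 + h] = 1 - 2*h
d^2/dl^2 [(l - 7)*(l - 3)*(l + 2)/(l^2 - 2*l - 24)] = 2*(13*l^3 - 306*l^2 + 1548*l - 3480)/(l^6 - 6*l^5 - 60*l^4 + 280*l^3 + 1440*l^2 - 3456*l - 13824)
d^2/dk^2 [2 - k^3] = -6*k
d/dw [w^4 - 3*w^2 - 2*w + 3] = 4*w^3 - 6*w - 2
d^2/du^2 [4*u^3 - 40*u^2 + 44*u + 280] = 24*u - 80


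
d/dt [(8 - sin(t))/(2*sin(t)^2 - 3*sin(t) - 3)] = (-32*sin(t) - cos(2*t) + 28)*cos(t)/(3*sin(t) + cos(2*t) + 2)^2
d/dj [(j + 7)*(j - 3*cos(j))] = j + (j + 7)*(3*sin(j) + 1) - 3*cos(j)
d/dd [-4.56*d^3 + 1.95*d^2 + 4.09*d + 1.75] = -13.68*d^2 + 3.9*d + 4.09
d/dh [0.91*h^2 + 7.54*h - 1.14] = 1.82*h + 7.54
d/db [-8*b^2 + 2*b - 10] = 2 - 16*b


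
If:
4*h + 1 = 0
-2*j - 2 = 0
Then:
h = -1/4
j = -1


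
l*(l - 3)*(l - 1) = l^3 - 4*l^2 + 3*l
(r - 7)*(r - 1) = r^2 - 8*r + 7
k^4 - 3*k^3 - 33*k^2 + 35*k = k*(k - 7)*(k - 1)*(k + 5)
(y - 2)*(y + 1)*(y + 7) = y^3 + 6*y^2 - 9*y - 14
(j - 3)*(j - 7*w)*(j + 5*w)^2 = j^4 + 3*j^3*w - 3*j^3 - 45*j^2*w^2 - 9*j^2*w - 175*j*w^3 + 135*j*w^2 + 525*w^3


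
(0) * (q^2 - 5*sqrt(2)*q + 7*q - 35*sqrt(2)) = 0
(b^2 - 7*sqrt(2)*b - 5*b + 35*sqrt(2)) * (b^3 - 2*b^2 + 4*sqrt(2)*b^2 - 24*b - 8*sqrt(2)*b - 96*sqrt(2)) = b^5 - 7*b^4 - 3*sqrt(2)*b^4 - 70*b^3 + 21*sqrt(2)*b^3 + 42*sqrt(2)*b^2 + 512*b^2 - 360*sqrt(2)*b + 784*b - 6720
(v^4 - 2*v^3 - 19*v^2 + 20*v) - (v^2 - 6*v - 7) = v^4 - 2*v^3 - 20*v^2 + 26*v + 7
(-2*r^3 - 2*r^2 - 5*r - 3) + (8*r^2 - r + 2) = -2*r^3 + 6*r^2 - 6*r - 1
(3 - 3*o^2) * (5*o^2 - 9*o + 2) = -15*o^4 + 27*o^3 + 9*o^2 - 27*o + 6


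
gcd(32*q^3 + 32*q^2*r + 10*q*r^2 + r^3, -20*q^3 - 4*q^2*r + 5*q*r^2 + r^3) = 2*q + r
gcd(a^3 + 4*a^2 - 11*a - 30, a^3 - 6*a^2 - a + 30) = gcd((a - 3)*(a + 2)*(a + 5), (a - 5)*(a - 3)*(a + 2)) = a^2 - a - 6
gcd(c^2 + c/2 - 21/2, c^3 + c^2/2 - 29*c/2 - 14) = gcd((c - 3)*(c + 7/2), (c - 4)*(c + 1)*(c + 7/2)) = c + 7/2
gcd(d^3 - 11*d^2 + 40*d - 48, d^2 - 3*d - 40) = 1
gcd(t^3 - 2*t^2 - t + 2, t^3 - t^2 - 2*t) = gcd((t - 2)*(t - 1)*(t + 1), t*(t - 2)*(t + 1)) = t^2 - t - 2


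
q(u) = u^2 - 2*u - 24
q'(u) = 2*u - 2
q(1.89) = -24.21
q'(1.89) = 1.78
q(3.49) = -18.80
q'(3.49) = 4.98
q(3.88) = -16.71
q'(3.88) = 5.76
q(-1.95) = -16.30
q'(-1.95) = -5.90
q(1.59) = -24.65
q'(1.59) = 1.18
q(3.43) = -19.10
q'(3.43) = 4.86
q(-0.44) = -22.93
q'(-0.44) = -2.88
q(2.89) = -21.43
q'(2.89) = 3.78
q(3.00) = -21.00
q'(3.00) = 4.00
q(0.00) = -24.00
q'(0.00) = -2.00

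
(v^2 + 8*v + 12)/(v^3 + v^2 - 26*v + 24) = (v + 2)/(v^2 - 5*v + 4)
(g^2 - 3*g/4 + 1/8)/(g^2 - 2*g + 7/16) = 2*(2*g - 1)/(4*g - 7)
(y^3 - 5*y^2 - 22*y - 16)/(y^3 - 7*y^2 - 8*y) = (y + 2)/y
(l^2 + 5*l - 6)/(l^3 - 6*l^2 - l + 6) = (l + 6)/(l^2 - 5*l - 6)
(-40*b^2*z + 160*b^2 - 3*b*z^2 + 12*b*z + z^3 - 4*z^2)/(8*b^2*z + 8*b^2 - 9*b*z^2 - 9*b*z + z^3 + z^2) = (5*b*z - 20*b + z^2 - 4*z)/(-b*z - b + z^2 + z)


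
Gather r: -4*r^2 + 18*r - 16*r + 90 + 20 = -4*r^2 + 2*r + 110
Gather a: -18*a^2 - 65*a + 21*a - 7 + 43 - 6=-18*a^2 - 44*a + 30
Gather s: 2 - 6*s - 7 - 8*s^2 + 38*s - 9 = -8*s^2 + 32*s - 14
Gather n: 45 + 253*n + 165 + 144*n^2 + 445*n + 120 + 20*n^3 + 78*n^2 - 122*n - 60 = 20*n^3 + 222*n^2 + 576*n + 270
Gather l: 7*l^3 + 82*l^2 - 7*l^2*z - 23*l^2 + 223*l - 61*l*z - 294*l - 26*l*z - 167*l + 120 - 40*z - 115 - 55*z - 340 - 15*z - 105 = 7*l^3 + l^2*(59 - 7*z) + l*(-87*z - 238) - 110*z - 440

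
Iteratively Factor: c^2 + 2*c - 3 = (c + 3)*(c - 1)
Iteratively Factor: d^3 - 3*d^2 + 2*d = (d)*(d^2 - 3*d + 2) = d*(d - 2)*(d - 1)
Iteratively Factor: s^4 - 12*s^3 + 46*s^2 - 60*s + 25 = (s - 5)*(s^3 - 7*s^2 + 11*s - 5) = (s - 5)*(s - 1)*(s^2 - 6*s + 5) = (s - 5)^2*(s - 1)*(s - 1)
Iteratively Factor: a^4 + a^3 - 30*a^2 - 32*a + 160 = (a + 4)*(a^3 - 3*a^2 - 18*a + 40) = (a - 5)*(a + 4)*(a^2 + 2*a - 8) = (a - 5)*(a + 4)^2*(a - 2)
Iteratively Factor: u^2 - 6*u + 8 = (u - 4)*(u - 2)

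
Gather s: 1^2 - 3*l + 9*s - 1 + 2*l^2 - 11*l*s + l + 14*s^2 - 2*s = 2*l^2 - 2*l + 14*s^2 + s*(7 - 11*l)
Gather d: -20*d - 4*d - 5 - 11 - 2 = -24*d - 18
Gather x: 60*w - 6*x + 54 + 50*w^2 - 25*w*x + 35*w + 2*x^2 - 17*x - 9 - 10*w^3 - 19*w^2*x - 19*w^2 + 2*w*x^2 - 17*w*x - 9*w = -10*w^3 + 31*w^2 + 86*w + x^2*(2*w + 2) + x*(-19*w^2 - 42*w - 23) + 45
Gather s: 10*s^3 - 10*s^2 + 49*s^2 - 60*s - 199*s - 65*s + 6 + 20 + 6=10*s^3 + 39*s^2 - 324*s + 32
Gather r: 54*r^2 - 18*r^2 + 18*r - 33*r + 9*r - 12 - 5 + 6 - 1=36*r^2 - 6*r - 12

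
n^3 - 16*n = n*(n - 4)*(n + 4)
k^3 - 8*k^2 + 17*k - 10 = (k - 5)*(k - 2)*(k - 1)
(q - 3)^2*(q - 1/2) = q^3 - 13*q^2/2 + 12*q - 9/2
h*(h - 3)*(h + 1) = h^3 - 2*h^2 - 3*h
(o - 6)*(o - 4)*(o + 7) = o^3 - 3*o^2 - 46*o + 168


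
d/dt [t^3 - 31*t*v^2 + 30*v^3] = 3*t^2 - 31*v^2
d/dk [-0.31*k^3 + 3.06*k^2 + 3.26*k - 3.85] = -0.93*k^2 + 6.12*k + 3.26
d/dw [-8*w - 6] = -8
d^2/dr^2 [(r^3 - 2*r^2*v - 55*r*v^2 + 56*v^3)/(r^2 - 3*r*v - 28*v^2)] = v^2*(-48*r^3 + 504*r^2*v - 5544*r*v^2 + 10248*v^3)/(r^6 - 9*r^5*v - 57*r^4*v^2 + 477*r^3*v^3 + 1596*r^2*v^4 - 7056*r*v^5 - 21952*v^6)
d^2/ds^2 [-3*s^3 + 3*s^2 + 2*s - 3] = 6 - 18*s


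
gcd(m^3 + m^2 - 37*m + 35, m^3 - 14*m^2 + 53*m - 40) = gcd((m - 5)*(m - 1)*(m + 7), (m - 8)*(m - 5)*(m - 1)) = m^2 - 6*m + 5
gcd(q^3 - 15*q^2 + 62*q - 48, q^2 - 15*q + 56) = q - 8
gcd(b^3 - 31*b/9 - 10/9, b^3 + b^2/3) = b + 1/3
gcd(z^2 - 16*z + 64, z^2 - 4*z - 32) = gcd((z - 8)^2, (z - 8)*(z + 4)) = z - 8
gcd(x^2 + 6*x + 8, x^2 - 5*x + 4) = 1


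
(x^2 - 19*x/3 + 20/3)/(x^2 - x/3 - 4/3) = (x - 5)/(x + 1)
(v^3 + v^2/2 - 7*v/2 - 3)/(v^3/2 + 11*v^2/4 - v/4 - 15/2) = 2*(2*v^3 + v^2 - 7*v - 6)/(2*v^3 + 11*v^2 - v - 30)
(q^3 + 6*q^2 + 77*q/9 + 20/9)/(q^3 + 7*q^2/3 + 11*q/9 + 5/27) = 3*(q + 4)/(3*q + 1)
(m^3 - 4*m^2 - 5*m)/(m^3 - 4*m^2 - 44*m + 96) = m*(m^2 - 4*m - 5)/(m^3 - 4*m^2 - 44*m + 96)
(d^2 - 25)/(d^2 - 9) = (d^2 - 25)/(d^2 - 9)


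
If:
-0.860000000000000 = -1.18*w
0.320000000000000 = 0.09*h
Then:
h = 3.56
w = 0.73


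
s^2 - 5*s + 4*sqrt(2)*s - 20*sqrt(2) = (s - 5)*(s + 4*sqrt(2))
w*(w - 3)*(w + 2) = w^3 - w^2 - 6*w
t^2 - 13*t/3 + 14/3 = (t - 7/3)*(t - 2)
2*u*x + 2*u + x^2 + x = (2*u + x)*(x + 1)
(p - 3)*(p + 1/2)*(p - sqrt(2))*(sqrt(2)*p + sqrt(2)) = sqrt(2)*p^4 - 3*sqrt(2)*p^3/2 - 2*p^3 - 4*sqrt(2)*p^2 + 3*p^2 - 3*sqrt(2)*p/2 + 8*p + 3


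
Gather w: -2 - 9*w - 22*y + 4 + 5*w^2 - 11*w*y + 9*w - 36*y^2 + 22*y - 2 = 5*w^2 - 11*w*y - 36*y^2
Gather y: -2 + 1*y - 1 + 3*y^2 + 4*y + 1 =3*y^2 + 5*y - 2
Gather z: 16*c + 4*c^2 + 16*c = 4*c^2 + 32*c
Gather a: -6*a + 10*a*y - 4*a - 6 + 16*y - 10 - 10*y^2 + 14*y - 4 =a*(10*y - 10) - 10*y^2 + 30*y - 20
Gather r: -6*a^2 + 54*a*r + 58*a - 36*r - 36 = -6*a^2 + 58*a + r*(54*a - 36) - 36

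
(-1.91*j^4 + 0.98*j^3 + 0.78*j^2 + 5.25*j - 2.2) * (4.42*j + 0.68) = -8.4422*j^5 + 3.0328*j^4 + 4.114*j^3 + 23.7354*j^2 - 6.154*j - 1.496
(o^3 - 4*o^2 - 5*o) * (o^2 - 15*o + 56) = o^5 - 19*o^4 + 111*o^3 - 149*o^2 - 280*o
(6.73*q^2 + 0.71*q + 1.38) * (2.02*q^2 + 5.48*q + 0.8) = 13.5946*q^4 + 38.3146*q^3 + 12.0624*q^2 + 8.1304*q + 1.104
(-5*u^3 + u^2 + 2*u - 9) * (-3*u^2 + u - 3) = 15*u^5 - 8*u^4 + 10*u^3 + 26*u^2 - 15*u + 27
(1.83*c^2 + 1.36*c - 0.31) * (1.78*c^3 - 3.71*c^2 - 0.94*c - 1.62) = 3.2574*c^5 - 4.3685*c^4 - 7.3176*c^3 - 3.0929*c^2 - 1.9118*c + 0.5022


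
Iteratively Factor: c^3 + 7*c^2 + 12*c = (c + 4)*(c^2 + 3*c) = c*(c + 4)*(c + 3)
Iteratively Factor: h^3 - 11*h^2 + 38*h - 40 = (h - 2)*(h^2 - 9*h + 20) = (h - 4)*(h - 2)*(h - 5)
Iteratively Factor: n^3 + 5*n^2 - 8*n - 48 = (n + 4)*(n^2 + n - 12) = (n - 3)*(n + 4)*(n + 4)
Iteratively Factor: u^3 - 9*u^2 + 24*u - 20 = (u - 5)*(u^2 - 4*u + 4) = (u - 5)*(u - 2)*(u - 2)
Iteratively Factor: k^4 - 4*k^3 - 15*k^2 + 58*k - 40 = (k - 2)*(k^3 - 2*k^2 - 19*k + 20) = (k - 2)*(k + 4)*(k^2 - 6*k + 5) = (k - 2)*(k - 1)*(k + 4)*(k - 5)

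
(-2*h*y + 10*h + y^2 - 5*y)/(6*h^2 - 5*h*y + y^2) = (y - 5)/(-3*h + y)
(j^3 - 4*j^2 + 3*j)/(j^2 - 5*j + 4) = j*(j - 3)/(j - 4)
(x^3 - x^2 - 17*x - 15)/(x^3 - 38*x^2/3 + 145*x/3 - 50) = 3*(x^2 + 4*x + 3)/(3*x^2 - 23*x + 30)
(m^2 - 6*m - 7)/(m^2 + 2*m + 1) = (m - 7)/(m + 1)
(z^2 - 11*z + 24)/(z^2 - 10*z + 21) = (z - 8)/(z - 7)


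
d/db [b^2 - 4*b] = 2*b - 4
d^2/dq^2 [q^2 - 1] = 2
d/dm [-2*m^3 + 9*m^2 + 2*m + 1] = -6*m^2 + 18*m + 2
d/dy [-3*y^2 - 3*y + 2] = -6*y - 3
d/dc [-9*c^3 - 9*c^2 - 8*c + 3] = -27*c^2 - 18*c - 8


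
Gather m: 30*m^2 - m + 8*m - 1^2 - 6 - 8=30*m^2 + 7*m - 15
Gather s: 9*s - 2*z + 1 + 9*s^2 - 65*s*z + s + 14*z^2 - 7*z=9*s^2 + s*(10 - 65*z) + 14*z^2 - 9*z + 1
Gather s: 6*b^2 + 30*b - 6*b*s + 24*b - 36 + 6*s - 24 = 6*b^2 + 54*b + s*(6 - 6*b) - 60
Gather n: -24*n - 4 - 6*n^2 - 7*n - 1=-6*n^2 - 31*n - 5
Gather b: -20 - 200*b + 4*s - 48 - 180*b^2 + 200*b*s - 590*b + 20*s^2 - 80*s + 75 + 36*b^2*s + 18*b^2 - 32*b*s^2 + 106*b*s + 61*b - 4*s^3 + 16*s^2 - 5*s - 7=b^2*(36*s - 162) + b*(-32*s^2 + 306*s - 729) - 4*s^3 + 36*s^2 - 81*s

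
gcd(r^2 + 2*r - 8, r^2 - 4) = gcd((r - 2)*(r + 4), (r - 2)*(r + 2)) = r - 2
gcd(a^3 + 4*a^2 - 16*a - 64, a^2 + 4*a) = a + 4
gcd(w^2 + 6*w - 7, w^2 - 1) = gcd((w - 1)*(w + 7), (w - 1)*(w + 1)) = w - 1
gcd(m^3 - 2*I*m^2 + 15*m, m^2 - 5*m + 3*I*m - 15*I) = m + 3*I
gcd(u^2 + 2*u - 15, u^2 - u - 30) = u + 5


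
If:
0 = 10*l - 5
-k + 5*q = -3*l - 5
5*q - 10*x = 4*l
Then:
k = 10*x + 17/2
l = 1/2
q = 2*x + 2/5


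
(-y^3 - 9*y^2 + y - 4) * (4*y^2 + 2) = -4*y^5 - 36*y^4 + 2*y^3 - 34*y^2 + 2*y - 8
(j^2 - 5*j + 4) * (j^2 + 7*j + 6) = j^4 + 2*j^3 - 25*j^2 - 2*j + 24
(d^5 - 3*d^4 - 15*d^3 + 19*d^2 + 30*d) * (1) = d^5 - 3*d^4 - 15*d^3 + 19*d^2 + 30*d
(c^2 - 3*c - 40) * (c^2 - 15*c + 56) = c^4 - 18*c^3 + 61*c^2 + 432*c - 2240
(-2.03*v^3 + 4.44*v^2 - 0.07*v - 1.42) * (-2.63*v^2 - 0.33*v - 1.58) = 5.3389*v^5 - 11.0073*v^4 + 1.9263*v^3 - 3.2575*v^2 + 0.5792*v + 2.2436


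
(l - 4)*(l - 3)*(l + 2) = l^3 - 5*l^2 - 2*l + 24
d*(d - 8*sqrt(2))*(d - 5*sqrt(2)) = d^3 - 13*sqrt(2)*d^2 + 80*d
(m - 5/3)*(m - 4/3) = m^2 - 3*m + 20/9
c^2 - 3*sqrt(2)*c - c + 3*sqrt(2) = (c - 1)*(c - 3*sqrt(2))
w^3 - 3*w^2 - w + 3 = (w - 3)*(w - 1)*(w + 1)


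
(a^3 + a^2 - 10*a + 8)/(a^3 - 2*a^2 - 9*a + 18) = (a^2 + 3*a - 4)/(a^2 - 9)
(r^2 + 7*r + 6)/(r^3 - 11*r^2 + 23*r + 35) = (r + 6)/(r^2 - 12*r + 35)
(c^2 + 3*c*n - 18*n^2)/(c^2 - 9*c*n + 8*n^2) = (c^2 + 3*c*n - 18*n^2)/(c^2 - 9*c*n + 8*n^2)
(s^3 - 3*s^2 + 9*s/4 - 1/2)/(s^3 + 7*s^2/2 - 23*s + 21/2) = (s^2 - 5*s/2 + 1)/(s^2 + 4*s - 21)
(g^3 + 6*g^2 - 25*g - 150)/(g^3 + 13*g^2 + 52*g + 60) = (g - 5)/(g + 2)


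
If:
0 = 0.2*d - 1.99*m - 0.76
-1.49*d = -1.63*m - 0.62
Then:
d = -0.00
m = -0.38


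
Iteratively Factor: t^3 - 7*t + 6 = (t + 3)*(t^2 - 3*t + 2) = (t - 2)*(t + 3)*(t - 1)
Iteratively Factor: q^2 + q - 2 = (q + 2)*(q - 1)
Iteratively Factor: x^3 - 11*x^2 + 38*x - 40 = (x - 4)*(x^2 - 7*x + 10) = (x - 5)*(x - 4)*(x - 2)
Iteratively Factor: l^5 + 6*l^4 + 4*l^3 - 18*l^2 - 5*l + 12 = (l - 1)*(l^4 + 7*l^3 + 11*l^2 - 7*l - 12) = (l - 1)*(l + 1)*(l^3 + 6*l^2 + 5*l - 12) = (l - 1)^2*(l + 1)*(l^2 + 7*l + 12) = (l - 1)^2*(l + 1)*(l + 3)*(l + 4)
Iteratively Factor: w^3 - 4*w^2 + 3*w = (w)*(w^2 - 4*w + 3) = w*(w - 1)*(w - 3)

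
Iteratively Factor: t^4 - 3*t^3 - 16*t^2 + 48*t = (t - 4)*(t^3 + t^2 - 12*t) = t*(t - 4)*(t^2 + t - 12) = t*(t - 4)*(t + 4)*(t - 3)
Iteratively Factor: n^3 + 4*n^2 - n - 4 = (n + 1)*(n^2 + 3*n - 4) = (n - 1)*(n + 1)*(n + 4)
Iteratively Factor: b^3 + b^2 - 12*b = (b - 3)*(b^2 + 4*b) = (b - 3)*(b + 4)*(b)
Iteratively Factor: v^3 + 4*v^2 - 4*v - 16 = (v + 2)*(v^2 + 2*v - 8) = (v - 2)*(v + 2)*(v + 4)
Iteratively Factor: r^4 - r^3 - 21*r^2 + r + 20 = (r - 5)*(r^3 + 4*r^2 - r - 4) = (r - 5)*(r - 1)*(r^2 + 5*r + 4) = (r - 5)*(r - 1)*(r + 1)*(r + 4)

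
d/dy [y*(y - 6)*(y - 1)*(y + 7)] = 4*y^3 - 86*y + 42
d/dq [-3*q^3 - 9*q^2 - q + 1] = -9*q^2 - 18*q - 1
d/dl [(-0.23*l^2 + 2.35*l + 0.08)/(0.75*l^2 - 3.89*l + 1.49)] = (-0.8678*l^2 - 0.805399999999999*l + 3.8127)/(0.5625*l^4 - 5.835*l^3 + 17.3671*l^2 - 11.5922*l + 2.2201)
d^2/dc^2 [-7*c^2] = -14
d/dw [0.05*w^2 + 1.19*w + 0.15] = 0.1*w + 1.19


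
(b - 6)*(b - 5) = b^2 - 11*b + 30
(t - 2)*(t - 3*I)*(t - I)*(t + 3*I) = t^4 - 2*t^3 - I*t^3 + 9*t^2 + 2*I*t^2 - 18*t - 9*I*t + 18*I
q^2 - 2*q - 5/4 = (q - 5/2)*(q + 1/2)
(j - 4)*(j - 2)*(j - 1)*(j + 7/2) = j^4 - 7*j^3/2 - 21*j^2/2 + 41*j - 28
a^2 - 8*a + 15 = (a - 5)*(a - 3)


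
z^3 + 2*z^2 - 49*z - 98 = (z - 7)*(z + 2)*(z + 7)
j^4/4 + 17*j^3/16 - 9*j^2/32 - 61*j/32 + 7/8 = (j/4 + 1)*(j - 1)*(j - 1/2)*(j + 7/4)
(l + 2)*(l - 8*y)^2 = l^3 - 16*l^2*y + 2*l^2 + 64*l*y^2 - 32*l*y + 128*y^2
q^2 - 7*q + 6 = (q - 6)*(q - 1)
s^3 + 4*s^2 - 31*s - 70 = (s - 5)*(s + 2)*(s + 7)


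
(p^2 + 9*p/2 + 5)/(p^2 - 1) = (p^2 + 9*p/2 + 5)/(p^2 - 1)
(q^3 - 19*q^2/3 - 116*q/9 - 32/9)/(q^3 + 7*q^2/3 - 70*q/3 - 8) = (3*q^2 - 20*q - 32)/(3*(q^2 + 2*q - 24))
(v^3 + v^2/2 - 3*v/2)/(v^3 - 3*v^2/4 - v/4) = 2*(2*v + 3)/(4*v + 1)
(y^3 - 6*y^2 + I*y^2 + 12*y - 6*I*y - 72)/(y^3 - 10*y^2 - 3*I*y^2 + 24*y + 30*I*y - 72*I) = (y + 4*I)/(y - 4)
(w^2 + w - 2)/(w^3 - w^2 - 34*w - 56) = (w - 1)/(w^2 - 3*w - 28)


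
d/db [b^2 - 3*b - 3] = 2*b - 3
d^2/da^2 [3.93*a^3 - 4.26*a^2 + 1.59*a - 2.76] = 23.58*a - 8.52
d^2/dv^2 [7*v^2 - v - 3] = 14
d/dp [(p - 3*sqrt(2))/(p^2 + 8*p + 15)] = (p^2 + 8*p - 2*(p + 4)*(p - 3*sqrt(2)) + 15)/(p^2 + 8*p + 15)^2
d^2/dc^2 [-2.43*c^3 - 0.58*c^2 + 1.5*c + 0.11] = -14.58*c - 1.16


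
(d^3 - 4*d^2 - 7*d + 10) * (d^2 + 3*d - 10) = d^5 - d^4 - 29*d^3 + 29*d^2 + 100*d - 100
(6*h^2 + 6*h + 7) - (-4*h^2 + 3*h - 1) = 10*h^2 + 3*h + 8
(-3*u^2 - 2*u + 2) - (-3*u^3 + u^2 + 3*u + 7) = 3*u^3 - 4*u^2 - 5*u - 5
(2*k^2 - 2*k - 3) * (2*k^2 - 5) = 4*k^4 - 4*k^3 - 16*k^2 + 10*k + 15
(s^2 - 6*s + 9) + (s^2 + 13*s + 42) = 2*s^2 + 7*s + 51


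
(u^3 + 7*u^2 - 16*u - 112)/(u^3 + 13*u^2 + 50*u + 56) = (u - 4)/(u + 2)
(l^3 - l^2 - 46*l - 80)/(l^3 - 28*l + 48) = (l^3 - l^2 - 46*l - 80)/(l^3 - 28*l + 48)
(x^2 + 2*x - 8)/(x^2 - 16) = (x - 2)/(x - 4)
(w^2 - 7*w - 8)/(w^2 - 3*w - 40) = (w + 1)/(w + 5)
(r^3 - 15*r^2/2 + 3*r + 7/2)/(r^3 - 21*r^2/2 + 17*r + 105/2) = (2*r^2 - r - 1)/(2*r^2 - 7*r - 15)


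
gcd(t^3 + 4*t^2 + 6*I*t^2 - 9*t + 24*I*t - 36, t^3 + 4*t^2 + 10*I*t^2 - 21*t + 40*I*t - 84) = t^2 + t*(4 + 3*I) + 12*I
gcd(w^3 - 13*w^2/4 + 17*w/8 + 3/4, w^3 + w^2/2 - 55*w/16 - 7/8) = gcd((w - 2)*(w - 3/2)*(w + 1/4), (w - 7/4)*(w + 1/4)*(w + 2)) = w + 1/4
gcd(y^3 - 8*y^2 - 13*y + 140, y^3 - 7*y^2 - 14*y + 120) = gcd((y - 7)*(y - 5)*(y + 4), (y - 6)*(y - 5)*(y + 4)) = y^2 - y - 20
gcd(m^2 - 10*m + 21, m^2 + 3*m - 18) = m - 3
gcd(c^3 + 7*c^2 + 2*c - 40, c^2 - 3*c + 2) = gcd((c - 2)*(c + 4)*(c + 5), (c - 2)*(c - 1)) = c - 2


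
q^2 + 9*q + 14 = (q + 2)*(q + 7)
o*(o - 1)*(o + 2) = o^3 + o^2 - 2*o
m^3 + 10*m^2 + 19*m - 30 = (m - 1)*(m + 5)*(m + 6)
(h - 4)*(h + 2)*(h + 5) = h^3 + 3*h^2 - 18*h - 40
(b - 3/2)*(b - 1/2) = b^2 - 2*b + 3/4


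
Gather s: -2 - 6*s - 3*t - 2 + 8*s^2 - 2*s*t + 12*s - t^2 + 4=8*s^2 + s*(6 - 2*t) - t^2 - 3*t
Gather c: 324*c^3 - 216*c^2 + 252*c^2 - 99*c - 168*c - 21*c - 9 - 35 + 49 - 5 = 324*c^3 + 36*c^2 - 288*c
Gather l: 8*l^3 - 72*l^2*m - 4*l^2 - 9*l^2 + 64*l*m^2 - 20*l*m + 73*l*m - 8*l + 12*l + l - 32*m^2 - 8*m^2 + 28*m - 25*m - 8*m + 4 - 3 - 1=8*l^3 + l^2*(-72*m - 13) + l*(64*m^2 + 53*m + 5) - 40*m^2 - 5*m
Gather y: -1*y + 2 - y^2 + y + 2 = 4 - y^2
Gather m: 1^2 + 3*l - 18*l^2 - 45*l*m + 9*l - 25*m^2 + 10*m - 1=-18*l^2 + 12*l - 25*m^2 + m*(10 - 45*l)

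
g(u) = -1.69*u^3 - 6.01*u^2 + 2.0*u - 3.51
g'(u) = -5.07*u^2 - 12.02*u + 2.0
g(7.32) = -973.76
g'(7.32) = -357.65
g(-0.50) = -5.80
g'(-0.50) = 6.74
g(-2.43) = -19.61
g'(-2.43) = 1.27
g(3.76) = -170.79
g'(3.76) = -114.87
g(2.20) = -46.19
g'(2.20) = -48.98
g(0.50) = -4.22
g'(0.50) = -5.28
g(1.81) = -29.60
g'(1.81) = -36.37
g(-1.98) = -17.91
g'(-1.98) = 5.92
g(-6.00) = 133.17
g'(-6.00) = -108.40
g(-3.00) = -17.97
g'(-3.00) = -7.57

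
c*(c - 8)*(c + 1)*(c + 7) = c^4 - 57*c^2 - 56*c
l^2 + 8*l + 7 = (l + 1)*(l + 7)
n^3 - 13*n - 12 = (n - 4)*(n + 1)*(n + 3)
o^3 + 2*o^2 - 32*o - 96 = (o - 6)*(o + 4)^2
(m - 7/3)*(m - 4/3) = m^2 - 11*m/3 + 28/9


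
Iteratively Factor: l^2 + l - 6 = (l - 2)*(l + 3)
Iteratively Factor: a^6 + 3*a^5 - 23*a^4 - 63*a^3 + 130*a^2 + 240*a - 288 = (a + 4)*(a^5 - a^4 - 19*a^3 + 13*a^2 + 78*a - 72) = (a - 2)*(a + 4)*(a^4 + a^3 - 17*a^2 - 21*a + 36) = (a - 2)*(a + 3)*(a + 4)*(a^3 - 2*a^2 - 11*a + 12) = (a - 4)*(a - 2)*(a + 3)*(a + 4)*(a^2 + 2*a - 3) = (a - 4)*(a - 2)*(a + 3)^2*(a + 4)*(a - 1)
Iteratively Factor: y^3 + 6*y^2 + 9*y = (y + 3)*(y^2 + 3*y) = y*(y + 3)*(y + 3)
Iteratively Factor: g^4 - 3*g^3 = (g)*(g^3 - 3*g^2) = g^2*(g^2 - 3*g) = g^2*(g - 3)*(g)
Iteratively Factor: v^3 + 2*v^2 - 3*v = (v - 1)*(v^2 + 3*v) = v*(v - 1)*(v + 3)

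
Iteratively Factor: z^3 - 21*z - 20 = (z - 5)*(z^2 + 5*z + 4) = (z - 5)*(z + 4)*(z + 1)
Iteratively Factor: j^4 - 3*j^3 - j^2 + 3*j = (j)*(j^3 - 3*j^2 - j + 3) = j*(j - 3)*(j^2 - 1) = j*(j - 3)*(j + 1)*(j - 1)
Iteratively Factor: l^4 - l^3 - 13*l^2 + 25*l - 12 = (l - 3)*(l^3 + 2*l^2 - 7*l + 4) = (l - 3)*(l - 1)*(l^2 + 3*l - 4) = (l - 3)*(l - 1)^2*(l + 4)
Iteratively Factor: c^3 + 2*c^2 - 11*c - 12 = (c - 3)*(c^2 + 5*c + 4) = (c - 3)*(c + 1)*(c + 4)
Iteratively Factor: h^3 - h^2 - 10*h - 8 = (h + 1)*(h^2 - 2*h - 8) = (h + 1)*(h + 2)*(h - 4)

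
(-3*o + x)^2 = 9*o^2 - 6*o*x + x^2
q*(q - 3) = q^2 - 3*q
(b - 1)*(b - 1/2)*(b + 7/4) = b^3 + b^2/4 - 17*b/8 + 7/8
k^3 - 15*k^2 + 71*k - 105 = (k - 7)*(k - 5)*(k - 3)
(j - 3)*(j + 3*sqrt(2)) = j^2 - 3*j + 3*sqrt(2)*j - 9*sqrt(2)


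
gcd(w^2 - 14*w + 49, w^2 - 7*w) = w - 7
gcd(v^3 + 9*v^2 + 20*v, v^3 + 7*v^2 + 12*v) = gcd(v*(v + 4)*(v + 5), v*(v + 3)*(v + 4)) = v^2 + 4*v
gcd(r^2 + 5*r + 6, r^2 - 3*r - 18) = r + 3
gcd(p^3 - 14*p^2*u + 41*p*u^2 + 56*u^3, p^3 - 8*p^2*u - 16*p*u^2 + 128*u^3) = p - 8*u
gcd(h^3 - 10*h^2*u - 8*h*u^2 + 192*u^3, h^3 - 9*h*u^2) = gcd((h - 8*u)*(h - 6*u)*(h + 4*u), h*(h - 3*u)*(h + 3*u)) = 1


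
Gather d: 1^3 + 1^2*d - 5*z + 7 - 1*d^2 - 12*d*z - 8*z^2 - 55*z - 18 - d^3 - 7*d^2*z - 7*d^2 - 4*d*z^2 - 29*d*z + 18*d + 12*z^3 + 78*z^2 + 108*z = -d^3 + d^2*(-7*z - 8) + d*(-4*z^2 - 41*z + 19) + 12*z^3 + 70*z^2 + 48*z - 10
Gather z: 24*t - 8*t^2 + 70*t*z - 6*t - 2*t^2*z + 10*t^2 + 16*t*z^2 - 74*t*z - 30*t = 2*t^2 + 16*t*z^2 - 12*t + z*(-2*t^2 - 4*t)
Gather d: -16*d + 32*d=16*d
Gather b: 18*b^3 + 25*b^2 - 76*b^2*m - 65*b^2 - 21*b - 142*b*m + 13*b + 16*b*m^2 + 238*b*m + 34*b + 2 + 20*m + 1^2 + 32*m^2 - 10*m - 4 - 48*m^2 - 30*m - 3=18*b^3 + b^2*(-76*m - 40) + b*(16*m^2 + 96*m + 26) - 16*m^2 - 20*m - 4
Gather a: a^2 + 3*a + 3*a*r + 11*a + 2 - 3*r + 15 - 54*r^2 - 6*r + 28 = a^2 + a*(3*r + 14) - 54*r^2 - 9*r + 45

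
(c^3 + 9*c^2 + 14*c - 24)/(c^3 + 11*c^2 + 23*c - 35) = (c^2 + 10*c + 24)/(c^2 + 12*c + 35)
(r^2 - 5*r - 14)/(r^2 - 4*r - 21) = (r + 2)/(r + 3)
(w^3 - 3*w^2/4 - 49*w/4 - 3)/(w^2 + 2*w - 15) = (4*w^3 - 3*w^2 - 49*w - 12)/(4*(w^2 + 2*w - 15))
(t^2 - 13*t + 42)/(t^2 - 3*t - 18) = (t - 7)/(t + 3)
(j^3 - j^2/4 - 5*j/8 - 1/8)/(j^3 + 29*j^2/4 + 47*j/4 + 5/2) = (2*j^2 - j - 1)/(2*(j^2 + 7*j + 10))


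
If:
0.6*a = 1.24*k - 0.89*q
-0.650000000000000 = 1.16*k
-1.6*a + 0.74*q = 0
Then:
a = -0.28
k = -0.56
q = -0.60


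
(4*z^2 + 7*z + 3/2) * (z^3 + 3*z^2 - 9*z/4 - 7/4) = 4*z^5 + 19*z^4 + 27*z^3/2 - 73*z^2/4 - 125*z/8 - 21/8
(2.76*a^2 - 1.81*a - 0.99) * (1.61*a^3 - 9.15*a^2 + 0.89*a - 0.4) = 4.4436*a^5 - 28.1681*a^4 + 17.424*a^3 + 6.3436*a^2 - 0.1571*a + 0.396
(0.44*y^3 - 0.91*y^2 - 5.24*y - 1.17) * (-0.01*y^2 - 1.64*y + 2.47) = -0.0044*y^5 - 0.7125*y^4 + 2.6316*y^3 + 6.3576*y^2 - 11.024*y - 2.8899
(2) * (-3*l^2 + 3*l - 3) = -6*l^2 + 6*l - 6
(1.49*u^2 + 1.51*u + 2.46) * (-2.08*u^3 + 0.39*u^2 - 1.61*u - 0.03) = -3.0992*u^5 - 2.5597*u^4 - 6.9268*u^3 - 1.5164*u^2 - 4.0059*u - 0.0738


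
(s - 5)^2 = s^2 - 10*s + 25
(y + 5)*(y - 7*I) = y^2 + 5*y - 7*I*y - 35*I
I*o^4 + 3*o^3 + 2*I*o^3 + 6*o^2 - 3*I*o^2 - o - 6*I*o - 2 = (o + 2)*(o - I)^2*(I*o + 1)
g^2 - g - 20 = (g - 5)*(g + 4)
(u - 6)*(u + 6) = u^2 - 36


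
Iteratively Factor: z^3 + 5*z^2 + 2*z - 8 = (z + 2)*(z^2 + 3*z - 4) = (z - 1)*(z + 2)*(z + 4)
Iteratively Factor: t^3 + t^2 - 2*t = (t - 1)*(t^2 + 2*t) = (t - 1)*(t + 2)*(t)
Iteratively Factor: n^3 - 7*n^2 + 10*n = (n - 5)*(n^2 - 2*n) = (n - 5)*(n - 2)*(n)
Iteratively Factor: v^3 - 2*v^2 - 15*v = (v - 5)*(v^2 + 3*v) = (v - 5)*(v + 3)*(v)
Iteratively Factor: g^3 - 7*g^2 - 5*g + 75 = (g + 3)*(g^2 - 10*g + 25) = (g - 5)*(g + 3)*(g - 5)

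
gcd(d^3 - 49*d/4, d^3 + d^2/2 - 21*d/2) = d^2 + 7*d/2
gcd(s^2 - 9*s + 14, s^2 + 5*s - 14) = s - 2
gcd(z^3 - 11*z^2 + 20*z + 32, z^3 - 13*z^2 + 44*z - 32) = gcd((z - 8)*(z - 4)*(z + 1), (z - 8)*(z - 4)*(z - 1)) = z^2 - 12*z + 32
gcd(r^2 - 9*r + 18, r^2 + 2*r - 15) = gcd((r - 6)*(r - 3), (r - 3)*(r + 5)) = r - 3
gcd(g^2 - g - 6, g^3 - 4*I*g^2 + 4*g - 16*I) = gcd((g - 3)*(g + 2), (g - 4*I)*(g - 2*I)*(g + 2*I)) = 1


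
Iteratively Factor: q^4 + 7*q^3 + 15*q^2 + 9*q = (q + 3)*(q^3 + 4*q^2 + 3*q) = (q + 1)*(q + 3)*(q^2 + 3*q) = q*(q + 1)*(q + 3)*(q + 3)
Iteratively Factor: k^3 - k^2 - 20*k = (k)*(k^2 - k - 20) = k*(k - 5)*(k + 4)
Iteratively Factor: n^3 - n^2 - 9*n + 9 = (n - 1)*(n^2 - 9) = (n - 3)*(n - 1)*(n + 3)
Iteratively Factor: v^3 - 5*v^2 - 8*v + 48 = (v - 4)*(v^2 - v - 12) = (v - 4)*(v + 3)*(v - 4)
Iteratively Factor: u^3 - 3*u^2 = (u)*(u^2 - 3*u) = u^2*(u - 3)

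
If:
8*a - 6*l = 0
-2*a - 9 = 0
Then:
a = -9/2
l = -6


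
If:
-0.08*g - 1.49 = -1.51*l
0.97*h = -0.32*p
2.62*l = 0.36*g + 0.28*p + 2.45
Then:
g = 0.611676646706587 - 1.26586826347305*p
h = -0.329896907216495*p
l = 1.01916167664671 - 0.067065868263473*p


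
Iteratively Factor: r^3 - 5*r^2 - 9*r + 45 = (r - 3)*(r^2 - 2*r - 15) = (r - 5)*(r - 3)*(r + 3)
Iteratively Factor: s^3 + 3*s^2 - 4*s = (s)*(s^2 + 3*s - 4) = s*(s + 4)*(s - 1)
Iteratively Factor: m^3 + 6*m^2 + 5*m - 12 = (m + 3)*(m^2 + 3*m - 4) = (m + 3)*(m + 4)*(m - 1)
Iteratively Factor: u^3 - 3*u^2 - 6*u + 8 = (u + 2)*(u^2 - 5*u + 4) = (u - 1)*(u + 2)*(u - 4)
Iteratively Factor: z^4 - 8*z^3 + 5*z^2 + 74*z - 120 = (z + 3)*(z^3 - 11*z^2 + 38*z - 40) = (z - 4)*(z + 3)*(z^2 - 7*z + 10) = (z - 5)*(z - 4)*(z + 3)*(z - 2)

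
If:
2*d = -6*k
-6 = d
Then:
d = -6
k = 2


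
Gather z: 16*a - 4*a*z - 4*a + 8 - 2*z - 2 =12*a + z*(-4*a - 2) + 6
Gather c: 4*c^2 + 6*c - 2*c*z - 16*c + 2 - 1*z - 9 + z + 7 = 4*c^2 + c*(-2*z - 10)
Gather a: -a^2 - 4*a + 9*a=-a^2 + 5*a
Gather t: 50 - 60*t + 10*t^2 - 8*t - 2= 10*t^2 - 68*t + 48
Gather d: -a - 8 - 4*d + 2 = -a - 4*d - 6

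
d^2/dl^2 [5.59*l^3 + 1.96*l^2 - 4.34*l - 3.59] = 33.54*l + 3.92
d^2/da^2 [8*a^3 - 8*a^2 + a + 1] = 48*a - 16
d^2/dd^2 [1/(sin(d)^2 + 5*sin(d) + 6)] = (-4*sin(d)^4 - 15*sin(d)^3 + 5*sin(d)^2 + 60*sin(d) + 38)/(sin(d)^2 + 5*sin(d) + 6)^3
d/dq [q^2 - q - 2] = 2*q - 1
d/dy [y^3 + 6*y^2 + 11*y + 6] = 3*y^2 + 12*y + 11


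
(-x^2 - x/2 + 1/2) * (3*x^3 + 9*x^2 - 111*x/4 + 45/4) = -3*x^5 - 21*x^4/2 + 99*x^3/4 + 57*x^2/8 - 39*x/2 + 45/8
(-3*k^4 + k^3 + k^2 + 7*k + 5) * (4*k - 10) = -12*k^5 + 34*k^4 - 6*k^3 + 18*k^2 - 50*k - 50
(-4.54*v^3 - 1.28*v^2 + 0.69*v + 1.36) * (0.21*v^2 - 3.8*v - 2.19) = -0.9534*v^5 + 16.9832*v^4 + 14.9515*v^3 + 0.4668*v^2 - 6.6791*v - 2.9784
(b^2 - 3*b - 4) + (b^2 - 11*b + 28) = 2*b^2 - 14*b + 24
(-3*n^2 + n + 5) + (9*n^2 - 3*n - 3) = 6*n^2 - 2*n + 2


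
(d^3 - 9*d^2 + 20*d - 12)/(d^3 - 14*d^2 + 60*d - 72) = (d - 1)/(d - 6)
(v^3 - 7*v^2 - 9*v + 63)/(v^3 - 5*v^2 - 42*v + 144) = (v^2 - 4*v - 21)/(v^2 - 2*v - 48)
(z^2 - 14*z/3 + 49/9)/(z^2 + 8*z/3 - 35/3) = (z - 7/3)/(z + 5)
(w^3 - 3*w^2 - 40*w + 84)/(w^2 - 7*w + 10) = (w^2 - w - 42)/(w - 5)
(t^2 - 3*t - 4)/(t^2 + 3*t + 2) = (t - 4)/(t + 2)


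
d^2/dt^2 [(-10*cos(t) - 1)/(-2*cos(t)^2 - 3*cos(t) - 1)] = (-360*sin(t)^4*cos(t) + 44*sin(t)^4 - 141*sin(t)^2 + 131*cos(t)/2 - 69*cos(3*t)/2 + 20*cos(5*t) + 51)/(-2*sin(t)^2 + 3*cos(t) + 3)^3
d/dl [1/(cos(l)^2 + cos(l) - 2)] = (2*cos(l) + 1)*sin(l)/(cos(l)^2 + cos(l) - 2)^2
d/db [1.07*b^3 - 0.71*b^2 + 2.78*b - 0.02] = 3.21*b^2 - 1.42*b + 2.78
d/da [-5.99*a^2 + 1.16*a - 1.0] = 1.16 - 11.98*a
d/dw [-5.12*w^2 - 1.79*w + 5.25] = -10.24*w - 1.79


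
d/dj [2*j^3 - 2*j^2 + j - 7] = 6*j^2 - 4*j + 1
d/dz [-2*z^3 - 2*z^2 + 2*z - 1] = -6*z^2 - 4*z + 2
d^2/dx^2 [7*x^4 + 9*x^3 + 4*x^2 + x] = 84*x^2 + 54*x + 8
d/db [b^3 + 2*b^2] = b*(3*b + 4)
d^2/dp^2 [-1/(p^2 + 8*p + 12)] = 2*(p^2 + 8*p - 4*(p + 4)^2 + 12)/(p^2 + 8*p + 12)^3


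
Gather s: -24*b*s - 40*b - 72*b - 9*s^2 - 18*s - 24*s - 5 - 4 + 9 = -112*b - 9*s^2 + s*(-24*b - 42)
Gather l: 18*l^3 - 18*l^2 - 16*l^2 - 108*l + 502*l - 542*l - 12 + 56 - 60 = 18*l^3 - 34*l^2 - 148*l - 16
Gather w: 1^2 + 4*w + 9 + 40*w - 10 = 44*w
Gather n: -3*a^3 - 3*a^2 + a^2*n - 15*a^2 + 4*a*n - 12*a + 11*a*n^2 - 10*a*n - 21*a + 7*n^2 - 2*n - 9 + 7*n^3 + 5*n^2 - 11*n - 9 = -3*a^3 - 18*a^2 - 33*a + 7*n^3 + n^2*(11*a + 12) + n*(a^2 - 6*a - 13) - 18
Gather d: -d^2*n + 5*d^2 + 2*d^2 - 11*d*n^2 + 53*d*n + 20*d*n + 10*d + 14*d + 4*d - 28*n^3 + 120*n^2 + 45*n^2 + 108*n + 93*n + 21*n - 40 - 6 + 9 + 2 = d^2*(7 - n) + d*(-11*n^2 + 73*n + 28) - 28*n^3 + 165*n^2 + 222*n - 35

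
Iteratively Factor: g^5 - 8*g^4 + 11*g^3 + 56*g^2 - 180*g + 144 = (g + 3)*(g^4 - 11*g^3 + 44*g^2 - 76*g + 48) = (g - 2)*(g + 3)*(g^3 - 9*g^2 + 26*g - 24) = (g - 4)*(g - 2)*(g + 3)*(g^2 - 5*g + 6) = (g - 4)*(g - 2)^2*(g + 3)*(g - 3)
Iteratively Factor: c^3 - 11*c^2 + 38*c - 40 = (c - 2)*(c^2 - 9*c + 20) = (c - 5)*(c - 2)*(c - 4)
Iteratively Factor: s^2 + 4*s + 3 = (s + 3)*(s + 1)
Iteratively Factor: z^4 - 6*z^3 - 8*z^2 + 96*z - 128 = (z - 2)*(z^3 - 4*z^2 - 16*z + 64) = (z - 4)*(z - 2)*(z^2 - 16) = (z - 4)^2*(z - 2)*(z + 4)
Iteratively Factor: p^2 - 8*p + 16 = (p - 4)*(p - 4)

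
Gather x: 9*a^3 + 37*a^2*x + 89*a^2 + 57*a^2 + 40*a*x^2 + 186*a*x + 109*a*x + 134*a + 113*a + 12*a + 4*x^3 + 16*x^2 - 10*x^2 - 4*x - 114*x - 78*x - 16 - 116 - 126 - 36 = 9*a^3 + 146*a^2 + 259*a + 4*x^3 + x^2*(40*a + 6) + x*(37*a^2 + 295*a - 196) - 294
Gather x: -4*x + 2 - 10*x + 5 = 7 - 14*x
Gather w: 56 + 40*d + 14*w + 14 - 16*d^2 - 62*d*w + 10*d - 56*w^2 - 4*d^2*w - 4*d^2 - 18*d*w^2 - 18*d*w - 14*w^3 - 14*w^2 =-20*d^2 + 50*d - 14*w^3 + w^2*(-18*d - 70) + w*(-4*d^2 - 80*d + 14) + 70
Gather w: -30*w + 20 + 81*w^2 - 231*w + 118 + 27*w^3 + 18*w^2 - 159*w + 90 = 27*w^3 + 99*w^2 - 420*w + 228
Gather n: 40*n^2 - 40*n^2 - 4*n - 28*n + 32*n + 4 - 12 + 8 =0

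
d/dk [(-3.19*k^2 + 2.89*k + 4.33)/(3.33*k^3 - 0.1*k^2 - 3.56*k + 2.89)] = (10.6227*k^4 - 19.2474*k^3 - 31.6113*k^2 - 17.5722*k + 23.7669)/(11.0889*k^6 - 0.666*k^5 - 23.6996*k^4 + 19.9594*k^3 + 12.0956*k^2 - 20.5768*k + 8.3521)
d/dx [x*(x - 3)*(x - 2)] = 3*x^2 - 10*x + 6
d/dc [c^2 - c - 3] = 2*c - 1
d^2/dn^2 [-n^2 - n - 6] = -2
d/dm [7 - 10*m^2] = -20*m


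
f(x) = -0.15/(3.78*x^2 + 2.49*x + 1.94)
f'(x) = -0.15*(-7.56*x - 2.49)/(3.78*x^2 + 2.49*x + 1.94)^2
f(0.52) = -0.04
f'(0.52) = 0.05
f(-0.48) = -0.09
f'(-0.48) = -0.07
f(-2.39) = -0.01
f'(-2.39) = -0.01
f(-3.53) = -0.00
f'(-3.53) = -0.00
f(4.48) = -0.00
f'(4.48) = 0.00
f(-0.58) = -0.08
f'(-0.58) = -0.09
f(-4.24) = -0.00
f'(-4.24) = -0.00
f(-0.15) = -0.09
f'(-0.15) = 0.07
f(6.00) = -0.00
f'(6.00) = 0.00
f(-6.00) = -0.00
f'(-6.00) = -0.00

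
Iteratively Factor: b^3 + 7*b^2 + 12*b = (b)*(b^2 + 7*b + 12) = b*(b + 4)*(b + 3)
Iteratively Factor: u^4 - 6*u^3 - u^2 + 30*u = (u - 5)*(u^3 - u^2 - 6*u) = (u - 5)*(u + 2)*(u^2 - 3*u) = u*(u - 5)*(u + 2)*(u - 3)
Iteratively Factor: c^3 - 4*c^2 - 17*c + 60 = (c + 4)*(c^2 - 8*c + 15) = (c - 5)*(c + 4)*(c - 3)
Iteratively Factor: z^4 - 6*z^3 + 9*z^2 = (z - 3)*(z^3 - 3*z^2) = z*(z - 3)*(z^2 - 3*z) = z*(z - 3)^2*(z)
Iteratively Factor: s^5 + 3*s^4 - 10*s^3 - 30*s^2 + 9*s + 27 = (s + 3)*(s^4 - 10*s^2 + 9) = (s - 3)*(s + 3)*(s^3 + 3*s^2 - s - 3) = (s - 3)*(s - 1)*(s + 3)*(s^2 + 4*s + 3) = (s - 3)*(s - 1)*(s + 3)^2*(s + 1)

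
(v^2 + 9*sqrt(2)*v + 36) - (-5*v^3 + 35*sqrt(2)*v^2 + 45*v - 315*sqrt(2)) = 5*v^3 - 35*sqrt(2)*v^2 + v^2 - 45*v + 9*sqrt(2)*v + 36 + 315*sqrt(2)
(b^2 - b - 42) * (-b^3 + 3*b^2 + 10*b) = -b^5 + 4*b^4 + 49*b^3 - 136*b^2 - 420*b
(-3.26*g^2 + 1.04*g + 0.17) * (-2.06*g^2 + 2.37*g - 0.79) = 6.7156*g^4 - 9.8686*g^3 + 4.69*g^2 - 0.4187*g - 0.1343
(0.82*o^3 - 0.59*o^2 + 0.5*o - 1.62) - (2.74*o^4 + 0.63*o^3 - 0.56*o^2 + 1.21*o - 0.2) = -2.74*o^4 + 0.19*o^3 - 0.0299999999999999*o^2 - 0.71*o - 1.42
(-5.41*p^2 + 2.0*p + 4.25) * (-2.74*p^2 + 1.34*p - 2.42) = 14.8234*p^4 - 12.7294*p^3 + 4.1272*p^2 + 0.855*p - 10.285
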